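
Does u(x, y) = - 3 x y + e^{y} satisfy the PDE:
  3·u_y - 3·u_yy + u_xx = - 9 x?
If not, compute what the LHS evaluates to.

Evaluate each term of the left-hand side for u = - 3 x y + e^{y}.
Derivatives:
  u_y = - 3 x + e^{y}
  u_yy = e^{y}
  u_xx = 0
Terms:
  3·u_y = - 9 x + 3 e^{y}
  -3·u_yy = - 3 e^{y}
  u_xx = 0
Sum: LHS = - 9 x
This is exactly the given right-hand side, so u is a solution.

Answer: Yes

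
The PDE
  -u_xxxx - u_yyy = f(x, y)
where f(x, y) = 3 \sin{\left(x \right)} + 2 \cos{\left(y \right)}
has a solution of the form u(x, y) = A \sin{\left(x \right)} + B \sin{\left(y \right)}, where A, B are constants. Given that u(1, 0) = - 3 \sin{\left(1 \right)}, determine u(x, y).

Substitute the ansatz u = A \sin{\left(x \right)} + B \sin{\left(y \right)} into the left-hand side.
Derivatives of the ansatz:
  u_xxxx = A \sin{\left(x \right)}
  u_yyy = - B \cos{\left(y \right)}
Term by term:
  -u_xxxx = - A \sin{\left(x \right)}
  -u_yyy = B \cos{\left(y \right)}
So the left-hand side equals
  - A \sin{\left(x \right)} + B \cos{\left(y \right)}
This must equal f(x, y) = 3 \sin{\left(x \right)} + 2 \cos{\left(y \right)} identically.
Matching coefficients of the independent functions:
  [\sin{\left(x \right)}]:  - A = 3
  [\cos{\left(y \right)}]:  B = 2
Solving: A = -3, B = 2.
Check against the point condition:
  u(1, 0) = - 3 \sin{\left(1 \right)}  ⟹  A \sin{\left(1 \right)} = - 3 \sin{\left(1 \right)}  ✓
Hence u(x, y) = - 3 \sin{\left(x \right)} + 2 \sin{\left(y \right)}.

Answer: u(x, y) = - 3 \sin{\left(x \right)} + 2 \sin{\left(y \right)}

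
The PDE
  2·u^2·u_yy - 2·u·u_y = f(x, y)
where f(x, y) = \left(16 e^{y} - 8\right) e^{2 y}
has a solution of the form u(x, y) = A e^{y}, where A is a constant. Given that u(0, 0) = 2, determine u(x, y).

Substitute the ansatz u = A e^{y} into the left-hand side.
Derivatives of the ansatz:
  u_yy = A e^{y}
  u_y = A e^{y}
Term by term:
  2·u^2·u_yy = 2 A^{3} e^{3 y}
  -2·u·u_y = - 2 A^{2} e^{2 y}
So the left-hand side equals
  2 A^{3} e^{3 y} - 2 A^{2} e^{2 y}
This must equal f(x, y) = \left(16 e^{y} - 8\right) e^{2 y} identically.
Matching coefficients of the independent functions:
  [e^{2 y}]:  - 2 A^{2} = -8
  [e^{3 y}]:  2 A^{3} = 16
Solving: A = 2.
Check against the point condition:
  u(0, 0) = 2  ⟹  A = 2  ✓
Hence u(x, y) = 2 e^{y}.

Answer: u(x, y) = 2 e^{y}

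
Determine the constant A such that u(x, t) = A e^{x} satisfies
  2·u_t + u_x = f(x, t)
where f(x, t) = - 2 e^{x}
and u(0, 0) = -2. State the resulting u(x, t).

Substitute the ansatz u = A e^{x} into the left-hand side.
Derivatives of the ansatz:
  u_t = 0
  u_x = A e^{x}
Term by term:
  2·u_t = 0
  u_x = A e^{x}
So the left-hand side equals
  A e^{x}
This must equal f(x, t) = - 2 e^{x} identically.
Matching coefficients of the independent functions:
  [e^{x}]:  A = -2
Solving: A = -2.
Check against the point condition:
  u(0, 0) = -2  ⟹  A = -2  ✓
Hence u(x, t) = - 2 e^{x}.

Answer: u(x, t) = - 2 e^{x}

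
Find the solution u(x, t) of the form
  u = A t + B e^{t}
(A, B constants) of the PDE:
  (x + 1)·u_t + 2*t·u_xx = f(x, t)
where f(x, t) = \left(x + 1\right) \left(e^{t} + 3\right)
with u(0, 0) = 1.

Substitute the ansatz u = A t + B e^{t} into the left-hand side.
Derivatives of the ansatz:
  u_t = A + B e^{t}
  u_xx = 0
Term by term:
  (x + 1)·u_t = A x + A + B x e^{t} + B e^{t}
  2*t·u_xx = 0
So the left-hand side equals
  A x + A + B x e^{t} + B e^{t}
This must equal f(x, t) identically; expanded, f = x e^{t} + 3 x + e^{t} + 3.
Matching coefficients of the independent functions:
  [constant term, x]:  A = 3
  [x e^{t}, e^{t}]:  B = 1
Solving: A = 3, B = 1.
Check against the point condition:
  u(0, 0) = 1  ⟹  B = 1  ✓
Hence u(x, t) = 3 t + e^{t}.

Answer: u(x, t) = 3 t + e^{t}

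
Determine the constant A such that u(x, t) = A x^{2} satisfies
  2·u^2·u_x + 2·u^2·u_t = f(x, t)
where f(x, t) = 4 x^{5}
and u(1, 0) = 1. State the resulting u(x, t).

Substitute the ansatz u = A x^{2} into the left-hand side.
Derivatives of the ansatz:
  u_x = 2 A x
  u_t = 0
Term by term:
  2·u^2·u_x = 4 A^{3} x^{5}
  2·u^2·u_t = 0
So the left-hand side equals
  4 A^{3} x^{5}
This must equal f(x, t) = 4 x^{5} identically.
Matching coefficients of the independent functions:
  [x^{5}]:  4 A^{3} = 4
Solving: A = 1.
Check against the point condition:
  u(1, 0) = 1  ⟹  A = 1  ✓
Hence u(x, t) = x^{2}.

Answer: u(x, t) = x^{2}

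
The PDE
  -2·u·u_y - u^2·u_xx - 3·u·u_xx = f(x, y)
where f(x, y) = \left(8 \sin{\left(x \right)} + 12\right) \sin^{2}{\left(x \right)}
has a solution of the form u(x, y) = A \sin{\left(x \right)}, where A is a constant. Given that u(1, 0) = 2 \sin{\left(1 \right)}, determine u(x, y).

Substitute the ansatz u = A \sin{\left(x \right)} into the left-hand side.
Derivatives of the ansatz:
  u_y = 0
  u_xx = - A \sin{\left(x \right)}
Term by term:
  -2·u·u_y = 0
  -u^2·u_xx = A^{3} \sin^{3}{\left(x \right)}
  -3·u·u_xx = 3 A^{2} \sin^{2}{\left(x \right)}
So the left-hand side equals
  A^{3} \sin^{3}{\left(x \right)} + 3 A^{2} \sin^{2}{\left(x \right)}
This must equal f(x, y) identically; expanded, f = 8 \sin^{3}{\left(x \right)} + 12 \sin^{2}{\left(x \right)}.
Matching coefficients of the independent functions:
  [\sin^{2}{\left(x \right)}]:  3 A^{2} = 12
  [\sin^{3}{\left(x \right)}]:  A^{3} = 8
Solving: A = 2.
Check against the point condition:
  u(1, 0) = 2 \sin{\left(1 \right)}  ⟹  A \sin{\left(1 \right)} = 2 \sin{\left(1 \right)}  ✓
Hence u(x, y) = 2 \sin{\left(x \right)}.

Answer: u(x, y) = 2 \sin{\left(x \right)}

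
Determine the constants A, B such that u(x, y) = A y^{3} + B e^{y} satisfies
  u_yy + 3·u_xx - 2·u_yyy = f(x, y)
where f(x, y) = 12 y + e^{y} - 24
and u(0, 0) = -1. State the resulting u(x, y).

Substitute the ansatz u = A y^{3} + B e^{y} into the left-hand side.
Derivatives of the ansatz:
  u_yy = 6 A y + B e^{y}
  u_xx = 0
  u_yyy = 6 A + B e^{y}
Term by term:
  u_yy = 6 A y + B e^{y}
  3·u_xx = 0
  -2·u_yyy = - 12 A - 2 B e^{y}
So the left-hand side equals
  6 A y - 12 A - B e^{y}
This must equal f(x, y) = 12 y + e^{y} - 24 identically.
Matching coefficients of the independent functions:
  [constant term]:  - 12 A = -24
  [y]:  6 A = 12
  [e^{y}]:  - B = 1
Solving: A = 2, B = -1.
Check against the point condition:
  u(0, 0) = -1  ⟹  B = -1  ✓
Hence u(x, y) = 2 y^{3} - e^{y}.

Answer: u(x, y) = 2 y^{3} - e^{y}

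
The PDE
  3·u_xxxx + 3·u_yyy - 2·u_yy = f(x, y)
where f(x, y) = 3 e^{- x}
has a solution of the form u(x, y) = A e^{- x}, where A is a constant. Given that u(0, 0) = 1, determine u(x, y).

Answer: u(x, y) = e^{- x}

Derivation:
Substitute the ansatz u = A e^{- x} into the left-hand side.
Derivatives of the ansatz:
  u_xxxx = A e^{- x}
  u_yyy = 0
  u_yy = 0
Term by term:
  3·u_xxxx = 3 A e^{- x}
  3·u_yyy = 0
  -2·u_yy = 0
So the left-hand side equals
  3 A e^{- x}
This must equal f(x, y) = 3 e^{- x} identically.
Matching coefficients of the independent functions:
  [e^{- x}]:  3 A = 3
Solving: A = 1.
Check against the point condition:
  u(0, 0) = 1  ⟹  A = 1  ✓
Hence u(x, y) = e^{- x}.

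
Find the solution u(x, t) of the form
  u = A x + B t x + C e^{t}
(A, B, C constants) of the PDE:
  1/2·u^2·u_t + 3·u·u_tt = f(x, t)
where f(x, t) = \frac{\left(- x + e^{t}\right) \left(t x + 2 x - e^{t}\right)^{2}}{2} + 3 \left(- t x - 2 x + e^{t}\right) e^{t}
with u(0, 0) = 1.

Substitute the ansatz u = A x + B t x + C e^{t} into the left-hand side.
Derivatives of the ansatz:
  u_t = B x + C e^{t}
  u_tt = C e^{t}
Term by term:
  1/2·u^2·u_t = \frac{A^{2} B x^{3}}{2} + \frac{A^{2} C x^{2} e^{t}}{2} + A B^{2} t x^{3} + A B C t x^{2} e^{t} + A B C x^{2} e^{t} + A C^{2} x e^{2 t} + \frac{B^{3} t^{2} x^{3}}{2} + \frac{B^{2} C t^{2} x^{2} e^{t}}{2} + B^{2} C t x^{2} e^{t} + B C^{2} t x e^{2 t} + \frac{B C^{2} x e^{2 t}}{2} + \frac{C^{3} e^{3 t}}{2}
  3·u·u_tt = 3 A C x e^{t} + 3 B C t x e^{t} + 3 C^{2} e^{2 t}
So the left-hand side equals
  \frac{A^{2} B x^{3}}{2} + \frac{A^{2} C x^{2} e^{t}}{2} + A B^{2} t x^{3} + A B C t x^{2} e^{t} + A B C x^{2} e^{t} + A C^{2} x e^{2 t} + 3 A C x e^{t} + \frac{B^{3} t^{2} x^{3}}{2} + \frac{B^{2} C t^{2} x^{2} e^{t}}{2} + B^{2} C t x^{2} e^{t} + B C^{2} t x e^{2 t} + \frac{B C^{2} x e^{2 t}}{2} + 3 B C t x e^{t} + \frac{C^{3} e^{3 t}}{2} + 3 C^{2} e^{2 t}
This must equal f(x, t) identically; expanded, f = - \frac{t^{2} x^{3}}{2} + \frac{t^{2} x^{2} e^{t}}{2} - 2 t x^{3} + 3 t x^{2} e^{t} - t x e^{2 t} - 3 t x e^{t} - 2 x^{3} + 4 x^{2} e^{t} - \frac{5 x e^{2 t}}{2} - 6 x e^{t} + \frac{e^{3 t}}{2} + 3 e^{2 t}.
Matching coefficients of the independent functions:
  [x^{3}]:  \frac{A^{2} B}{2} = -2
  [t x^{3}]:  A B^{2} = -2
  [t^{2} x^{3}]:  \frac{B^{3}}{2} = - \frac{1}{2}
  [x e^{t}]:  3 A C = -6
  [x e^{2 t}]:  A C^{2} + \frac{B C^{2}}{2} = - \frac{5}{2}
  [x^{2} e^{t}]:  \frac{A^{2} C}{2} + A B C = 4
  [t x e^{t}]:  3 B C = -3
  [t x e^{2 t}]:  B C^{2} = -1
  [t x^{2} e^{t}]:  A B C + B^{2} C = 3
  [t^{2} x^{2} e^{t}]:  \frac{B^{2} C}{2} = \frac{1}{2}
  [e^{2 t}]:  3 C^{2} = 3
  [e^{3 t}]:  \frac{C^{3}}{2} = \frac{1}{2}
Solving: A = -2, B = -1, C = 1.
Check against the point condition:
  u(0, 0) = 1  ⟹  C = 1  ✓
Hence u(x, t) = - t x - 2 x + e^{t}.

Answer: u(x, t) = - t x - 2 x + e^{t}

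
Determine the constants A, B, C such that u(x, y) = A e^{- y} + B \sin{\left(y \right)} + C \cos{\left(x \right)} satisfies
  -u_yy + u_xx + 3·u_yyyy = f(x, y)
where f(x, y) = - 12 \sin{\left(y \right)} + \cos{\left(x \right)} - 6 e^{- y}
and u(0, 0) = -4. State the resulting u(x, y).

Substitute the ansatz u = A e^{- y} + B \sin{\left(y \right)} + C \cos{\left(x \right)} into the left-hand side.
Derivatives of the ansatz:
  u_yy = A e^{- y} - B \sin{\left(y \right)}
  u_xx = - C \cos{\left(x \right)}
  u_yyyy = A e^{- y} + B \sin{\left(y \right)}
Term by term:
  -u_yy = - A e^{- y} + B \sin{\left(y \right)}
  u_xx = - C \cos{\left(x \right)}
  3·u_yyyy = 3 A e^{- y} + 3 B \sin{\left(y \right)}
So the left-hand side equals
  2 A e^{- y} + 4 B \sin{\left(y \right)} - C \cos{\left(x \right)}
This must equal f(x, y) = - 12 \sin{\left(y \right)} + \cos{\left(x \right)} - 6 e^{- y} identically.
Matching coefficients of the independent functions:
  [e^{- y}]:  2 A = -6
  [\sin{\left(y \right)}]:  4 B = -12
  [\cos{\left(x \right)}]:  - C = 1
Solving: A = -3, B = -3, C = -1.
Check against the point condition:
  u(0, 0) = -4  ⟹  A + C = -4  ✓
Hence u(x, y) = - 3 \sin{\left(y \right)} - \cos{\left(x \right)} - 3 e^{- y}.

Answer: u(x, y) = - 3 \sin{\left(y \right)} - \cos{\left(x \right)} - 3 e^{- y}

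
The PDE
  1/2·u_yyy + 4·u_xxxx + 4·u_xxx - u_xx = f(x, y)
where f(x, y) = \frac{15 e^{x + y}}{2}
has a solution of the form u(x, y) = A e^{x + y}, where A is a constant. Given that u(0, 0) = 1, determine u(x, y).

Substitute the ansatz u = A e^{x + y} into the left-hand side.
Derivatives of the ansatz:
  u_yyy = A e^{x} e^{y}
  u_xxxx = A e^{x} e^{y}
  u_xxx = A e^{x} e^{y}
  u_xx = A e^{x} e^{y}
Term by term:
  1/2·u_yyy = \frac{A e^{x} e^{y}}{2}
  4·u_xxxx = 4 A e^{x} e^{y}
  4·u_xxx = 4 A e^{x} e^{y}
  -u_xx = - A e^{x} e^{y}
So the left-hand side equals
  \frac{15 A e^{x} e^{y}}{2}
This must equal f(x, y) identically; expanded, f = \frac{15 e^{x} e^{y}}{2}.
Matching coefficients of the independent functions:
  [e^{x} e^{y}]:  \frac{15 A}{2} = \frac{15}{2}
Solving: A = 1.
Check against the point condition:
  u(0, 0) = 1  ⟹  A = 1  ✓
Hence u(x, y) = e^{x + y}.

Answer: u(x, y) = e^{x + y}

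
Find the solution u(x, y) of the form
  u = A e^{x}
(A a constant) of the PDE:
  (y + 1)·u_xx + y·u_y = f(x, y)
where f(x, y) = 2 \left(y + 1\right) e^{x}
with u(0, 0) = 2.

Substitute the ansatz u = A e^{x} into the left-hand side.
Derivatives of the ansatz:
  u_xx = A e^{x}
  u_y = 0
Term by term:
  (y + 1)·u_xx = A y e^{x} + A e^{x}
  y·u_y = 0
So the left-hand side equals
  A y e^{x} + A e^{x}
This must equal f(x, y) identically; expanded, f = 2 y e^{x} + 2 e^{x}.
Matching coefficients of the independent functions:
  [y e^{x}, e^{x}]:  A = 2
Solving: A = 2.
Check against the point condition:
  u(0, 0) = 2  ⟹  A = 2  ✓
Hence u(x, y) = 2 e^{x}.

Answer: u(x, y) = 2 e^{x}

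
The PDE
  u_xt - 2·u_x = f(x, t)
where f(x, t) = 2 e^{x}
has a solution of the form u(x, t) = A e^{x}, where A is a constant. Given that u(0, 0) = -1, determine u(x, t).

Answer: u(x, t) = - e^{x}

Derivation:
Substitute the ansatz u = A e^{x} into the left-hand side.
Derivatives of the ansatz:
  u_xt = 0
  u_x = A e^{x}
Term by term:
  u_xt = 0
  -2·u_x = - 2 A e^{x}
So the left-hand side equals
  - 2 A e^{x}
This must equal f(x, t) = 2 e^{x} identically.
Matching coefficients of the independent functions:
  [e^{x}]:  - 2 A = 2
Solving: A = -1.
Check against the point condition:
  u(0, 0) = -1  ⟹  A = -1  ✓
Hence u(x, t) = - e^{x}.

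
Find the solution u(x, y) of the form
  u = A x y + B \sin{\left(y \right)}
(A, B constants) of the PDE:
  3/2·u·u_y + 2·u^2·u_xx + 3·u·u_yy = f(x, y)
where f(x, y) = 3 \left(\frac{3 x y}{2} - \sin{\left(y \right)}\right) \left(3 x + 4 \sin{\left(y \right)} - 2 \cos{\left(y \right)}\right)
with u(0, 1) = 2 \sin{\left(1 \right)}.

Answer: u(x, y) = - 3 x y + 2 \sin{\left(y \right)}

Derivation:
Substitute the ansatz u = A x y + B \sin{\left(y \right)} into the left-hand side.
Derivatives of the ansatz:
  u_y = A x + B \cos{\left(y \right)}
  u_xx = 0
  u_yy = - B \sin{\left(y \right)}
Term by term:
  3/2·u·u_y = \frac{3 A^{2} x^{2} y}{2} + \frac{3 A B x y \cos{\left(y \right)}}{2} + \frac{3 A B x \sin{\left(y \right)}}{2} + \frac{3 B^{2} \sin{\left(y \right)} \cos{\left(y \right)}}{2}
  2·u^2·u_xx = 0
  3·u·u_yy = - 3 A B x y \sin{\left(y \right)} - 3 B^{2} \sin^{2}{\left(y \right)}
So the left-hand side equals
  \frac{3 A^{2} x^{2} y}{2} - 3 A B x y \sin{\left(y \right)} + \frac{3 A B x y \cos{\left(y \right)}}{2} + \frac{3 A B x \sin{\left(y \right)}}{2} - 3 B^{2} \sin^{2}{\left(y \right)} + \frac{3 B^{2} \sin{\left(y \right)} \cos{\left(y \right)}}{2}
This must equal f(x, y) identically; expanded, f = \frac{27 x^{2} y}{2} + 18 x y \sin{\left(y \right)} - 9 x y \cos{\left(y \right)} - 9 x \sin{\left(y \right)} - 12 \sin^{2}{\left(y \right)} + 6 \sin{\left(y \right)} \cos{\left(y \right)}.
Matching coefficients of the independent functions:
  [x \sin{\left(y \right)}, x y \cos{\left(y \right)}]:  \frac{3 A B}{2} = -9
  [x^{2} y]:  \frac{3 A^{2}}{2} = \frac{27}{2}
  [\sin{\left(y \right)} \cos{\left(y \right)}]:  \frac{3 B^{2}}{2} = 6
  [x y \sin{\left(y \right)}]:  - 3 A B = 18
  [\sin^{2}{\left(y \right)}]:  - 3 B^{2} = -12
These equations allow (A, B) = (-3, 2) or (3, -2).
Impose the point condition(s):
  u(0, 1) = 2 \sin{\left(1 \right)}  ⟹  B \sin{\left(1 \right)} = 2 \sin{\left(1 \right)}
Only A = -3, B = 2 satisfies everything.
Hence u(x, y) = - 3 x y + 2 \sin{\left(y \right)}.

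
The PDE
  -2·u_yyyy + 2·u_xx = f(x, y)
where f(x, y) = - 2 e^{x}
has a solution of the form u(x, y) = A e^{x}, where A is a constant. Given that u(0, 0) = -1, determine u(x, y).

Answer: u(x, y) = - e^{x}

Derivation:
Substitute the ansatz u = A e^{x} into the left-hand side.
Derivatives of the ansatz:
  u_yyyy = 0
  u_xx = A e^{x}
Term by term:
  -2·u_yyyy = 0
  2·u_xx = 2 A e^{x}
So the left-hand side equals
  2 A e^{x}
This must equal f(x, y) = - 2 e^{x} identically.
Matching coefficients of the independent functions:
  [e^{x}]:  2 A = -2
Solving: A = -1.
Check against the point condition:
  u(0, 0) = -1  ⟹  A = -1  ✓
Hence u(x, y) = - e^{x}.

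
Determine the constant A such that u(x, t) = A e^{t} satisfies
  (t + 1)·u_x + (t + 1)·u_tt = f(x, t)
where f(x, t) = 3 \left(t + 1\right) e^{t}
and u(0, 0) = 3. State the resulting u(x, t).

Substitute the ansatz u = A e^{t} into the left-hand side.
Derivatives of the ansatz:
  u_x = 0
  u_tt = A e^{t}
Term by term:
  (t + 1)·u_x = 0
  (t + 1)·u_tt = A t e^{t} + A e^{t}
So the left-hand side equals
  A t e^{t} + A e^{t}
This must equal f(x, t) identically; expanded, f = 3 t e^{t} + 3 e^{t}.
Matching coefficients of the independent functions:
  [t e^{t}, e^{t}]:  A = 3
Solving: A = 3.
Check against the point condition:
  u(0, 0) = 3  ⟹  A = 3  ✓
Hence u(x, t) = 3 e^{t}.

Answer: u(x, t) = 3 e^{t}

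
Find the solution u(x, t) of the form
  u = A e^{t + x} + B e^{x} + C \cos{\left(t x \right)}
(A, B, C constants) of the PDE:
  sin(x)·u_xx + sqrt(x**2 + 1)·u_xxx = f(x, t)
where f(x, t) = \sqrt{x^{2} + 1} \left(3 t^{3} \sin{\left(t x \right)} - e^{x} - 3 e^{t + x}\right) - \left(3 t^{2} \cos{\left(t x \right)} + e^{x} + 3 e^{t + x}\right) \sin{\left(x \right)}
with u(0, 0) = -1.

Substitute the ansatz u = A e^{t + x} + B e^{x} + C \cos{\left(t x \right)} into the left-hand side.
Derivatives of the ansatz:
  u_xx = A e^{t} e^{x} + B e^{x} - C t^{2} \cos{\left(t x \right)}
  u_xxx = A e^{t} e^{x} + B e^{x} + C t^{3} \sin{\left(t x \right)}
Term by term:
  sin(x)·u_xx = A e^{t} e^{x} \sin{\left(x \right)} + B e^{x} \sin{\left(x \right)} - C t^{2} \sin{\left(x \right)} \cos{\left(t x \right)}
  sqrt(x**2 + 1)·u_xxx = A \sqrt{x^{2} + 1} e^{t} e^{x} + B \sqrt{x^{2} + 1} e^{x} + C t^{3} \sqrt{x^{2} + 1} \sin{\left(t x \right)}
So the left-hand side equals
  A \sqrt{x^{2} + 1} e^{t} e^{x} + A e^{t} e^{x} \sin{\left(x \right)} + B \sqrt{x^{2} + 1} e^{x} + B e^{x} \sin{\left(x \right)} + C t^{3} \sqrt{x^{2} + 1} \sin{\left(t x \right)} - C t^{2} \sin{\left(x \right)} \cos{\left(t x \right)}
This must equal f(x, t) identically; expanded, f = 3 t^{3} \sqrt{x^{2} + 1} \sin{\left(t x \right)} - 3 t^{2} \sin{\left(x \right)} \cos{\left(t x \right)} - 3 \sqrt{x^{2} + 1} e^{t} e^{x} - \sqrt{x^{2} + 1} e^{x} - 3 e^{t} e^{x} \sin{\left(x \right)} - e^{x} \sin{\left(x \right)}.
Matching coefficients of the independent functions:
  [\sqrt{x^{2} + 1} e^{x}, e^{x} \sin{\left(x \right)}]:  B = -1
  [t^{2} \sin{\left(x \right)} \cos{\left(t x \right)}]:  - C = -3
  [t^{3} \sqrt{x^{2} + 1} \sin{\left(t x \right)}]:  C = 3
  [\sqrt{x^{2} + 1} e^{t} e^{x}, e^{t} e^{x} \sin{\left(x \right)}]:  A = -3
Solving: A = -3, B = -1, C = 3.
Check against the point condition:
  u(0, 0) = -1  ⟹  A + B + C = -1  ✓
Hence u(x, t) = - e^{x} - 3 e^{t + x} + 3 \cos{\left(t x \right)}.

Answer: u(x, t) = - e^{x} - 3 e^{t + x} + 3 \cos{\left(t x \right)}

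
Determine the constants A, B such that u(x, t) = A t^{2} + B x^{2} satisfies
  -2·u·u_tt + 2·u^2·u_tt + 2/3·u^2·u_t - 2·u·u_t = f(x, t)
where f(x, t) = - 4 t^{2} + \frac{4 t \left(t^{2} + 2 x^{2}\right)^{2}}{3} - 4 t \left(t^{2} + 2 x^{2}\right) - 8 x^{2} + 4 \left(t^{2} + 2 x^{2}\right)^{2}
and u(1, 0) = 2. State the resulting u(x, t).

Answer: u(x, t) = t^{2} + 2 x^{2}

Derivation:
Substitute the ansatz u = A t^{2} + B x^{2} into the left-hand side.
Derivatives of the ansatz:
  u_tt = 2 A
  u_t = 2 A t
Term by term:
  -2·u·u_tt = - 4 A^{2} t^{2} - 4 A B x^{2}
  2·u^2·u_tt = 4 A^{3} t^{4} + 8 A^{2} B t^{2} x^{2} + 4 A B^{2} x^{4}
  2/3·u^2·u_t = \frac{4 A^{3} t^{5}}{3} + \frac{8 A^{2} B t^{3} x^{2}}{3} + \frac{4 A B^{2} t x^{4}}{3}
  -2·u·u_t = - 4 A^{2} t^{3} - 4 A B t x^{2}
So the left-hand side equals
  \frac{4 A^{3} t^{5}}{3} + 4 A^{3} t^{4} + \frac{8 A^{2} B t^{3} x^{2}}{3} + 8 A^{2} B t^{2} x^{2} - 4 A^{2} t^{3} - 4 A^{2} t^{2} + \frac{4 A B^{2} t x^{4}}{3} + 4 A B^{2} x^{4} - 4 A B t x^{2} - 4 A B x^{2}
This must equal f(x, t) identically; expanded, f = \frac{4 t^{5}}{3} + 4 t^{4} + \frac{16 t^{3} x^{2}}{3} - 4 t^{3} + 16 t^{2} x^{2} - 4 t^{2} + \frac{16 t x^{4}}{3} - 8 t x^{2} + 16 x^{4} - 8 x^{2}.
Matching coefficients of the independent functions:
  [t^{2}, t^{3}]:  - 4 A^{2} = -4
  [t^{4}]:  4 A^{3} = 4
  [t^{5}]:  \frac{4 A^{3}}{3} = \frac{4}{3}
  [x^{2}, t x^{2}]:  - 4 A B = -8
  [x^{4}]:  4 A B^{2} = 16
  [t x^{4}]:  \frac{4 A B^{2}}{3} = \frac{16}{3}
  [t^{2} x^{2}]:  8 A^{2} B = 16
  [t^{3} x^{2}]:  \frac{8 A^{2} B}{3} = \frac{16}{3}
Solving: A = 1, B = 2.
Check against the point condition:
  u(1, 0) = 2  ⟹  B = 2  ✓
Hence u(x, t) = t^{2} + 2 x^{2}.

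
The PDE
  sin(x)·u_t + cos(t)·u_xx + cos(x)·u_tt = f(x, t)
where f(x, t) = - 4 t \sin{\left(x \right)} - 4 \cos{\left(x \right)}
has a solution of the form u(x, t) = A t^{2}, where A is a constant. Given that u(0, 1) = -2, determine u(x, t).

Substitute the ansatz u = A t^{2} into the left-hand side.
Derivatives of the ansatz:
  u_t = 2 A t
  u_xx = 0
  u_tt = 2 A
Term by term:
  sin(x)·u_t = 2 A t \sin{\left(x \right)}
  cos(t)·u_xx = 0
  cos(x)·u_tt = 2 A \cos{\left(x \right)}
So the left-hand side equals
  2 A t \sin{\left(x \right)} + 2 A \cos{\left(x \right)}
This must equal f(x, t) = - 4 t \sin{\left(x \right)} - 4 \cos{\left(x \right)} identically.
Matching coefficients of the independent functions:
  [t \sin{\left(x \right)}, \cos{\left(x \right)}]:  2 A = -4
Solving: A = -2.
Check against the point condition:
  u(0, 1) = -2  ⟹  A = -2  ✓
Hence u(x, t) = - 2 t^{2}.

Answer: u(x, t) = - 2 t^{2}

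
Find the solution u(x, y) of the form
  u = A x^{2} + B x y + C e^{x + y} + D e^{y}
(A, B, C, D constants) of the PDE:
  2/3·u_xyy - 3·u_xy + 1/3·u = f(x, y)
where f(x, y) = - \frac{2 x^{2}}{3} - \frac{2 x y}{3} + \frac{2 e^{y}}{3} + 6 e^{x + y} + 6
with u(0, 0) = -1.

Substitute the ansatz u = A x^{2} + B x y + C e^{x + y} + D e^{y} into the left-hand side.
Derivatives of the ansatz:
  u_xyy = C e^{x} e^{y}
  u_xy = B + C e^{x} e^{y}
Term by term:
  2/3·u_xyy = \frac{2 C e^{x} e^{y}}{3}
  -3·u_xy = - 3 B - 3 C e^{x} e^{y}
  1/3·u = \frac{A x^{2}}{3} + \frac{B x y}{3} + \frac{C e^{x} e^{y}}{3} + \frac{D e^{y}}{3}
So the left-hand side equals
  \frac{A x^{2}}{3} + \frac{B x y}{3} - 3 B - 2 C e^{x} e^{y} + \frac{D e^{y}}{3}
This must equal f(x, y) identically; expanded, f = - \frac{2 x^{2}}{3} - \frac{2 x y}{3} + 6 e^{x} e^{y} + \frac{2 e^{y}}{3} + 6.
Matching coefficients of the independent functions:
  [constant term]:  - 3 B = 6
  [x^{2}]:  \frac{A}{3} = - \frac{2}{3}
  [x y]:  \frac{B}{3} = - \frac{2}{3}
  [e^{x} e^{y}]:  - 2 C = 6
  [e^{y}]:  \frac{D}{3} = \frac{2}{3}
Solving: A = -2, B = -2, C = -3, D = 2.
Check against the point condition:
  u(0, 0) = -1  ⟹  C + D = -1  ✓
Hence u(x, y) = - 2 x^{2} - 2 x y + 2 e^{y} - 3 e^{x + y}.

Answer: u(x, y) = - 2 x^{2} - 2 x y + 2 e^{y} - 3 e^{x + y}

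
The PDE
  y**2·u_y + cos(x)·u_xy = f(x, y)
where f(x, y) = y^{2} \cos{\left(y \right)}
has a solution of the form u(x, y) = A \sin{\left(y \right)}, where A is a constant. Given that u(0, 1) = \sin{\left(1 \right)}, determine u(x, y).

Substitute the ansatz u = A \sin{\left(y \right)} into the left-hand side.
Derivatives of the ansatz:
  u_y = A \cos{\left(y \right)}
  u_xy = 0
Term by term:
  y**2·u_y = A y^{2} \cos{\left(y \right)}
  cos(x)·u_xy = 0
So the left-hand side equals
  A y^{2} \cos{\left(y \right)}
This must equal f(x, y) = y^{2} \cos{\left(y \right)} identically.
Matching coefficients of the independent functions:
  [y^{2} \cos{\left(y \right)}]:  A = 1
Solving: A = 1.
Check against the point condition:
  u(0, 1) = \sin{\left(1 \right)}  ⟹  A \sin{\left(1 \right)} = \sin{\left(1 \right)}  ✓
Hence u(x, y) = \sin{\left(y \right)}.

Answer: u(x, y) = \sin{\left(y \right)}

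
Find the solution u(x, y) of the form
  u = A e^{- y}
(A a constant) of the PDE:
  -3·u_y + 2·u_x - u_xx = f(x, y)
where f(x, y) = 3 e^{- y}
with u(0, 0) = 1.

Substitute the ansatz u = A e^{- y} into the left-hand side.
Derivatives of the ansatz:
  u_y = - A e^{- y}
  u_x = 0
  u_xx = 0
Term by term:
  -3·u_y = 3 A e^{- y}
  2·u_x = 0
  -u_xx = 0
So the left-hand side equals
  3 A e^{- y}
This must equal f(x, y) = 3 e^{- y} identically.
Matching coefficients of the independent functions:
  [e^{- y}]:  3 A = 3
Solving: A = 1.
Check against the point condition:
  u(0, 0) = 1  ⟹  A = 1  ✓
Hence u(x, y) = e^{- y}.

Answer: u(x, y) = e^{- y}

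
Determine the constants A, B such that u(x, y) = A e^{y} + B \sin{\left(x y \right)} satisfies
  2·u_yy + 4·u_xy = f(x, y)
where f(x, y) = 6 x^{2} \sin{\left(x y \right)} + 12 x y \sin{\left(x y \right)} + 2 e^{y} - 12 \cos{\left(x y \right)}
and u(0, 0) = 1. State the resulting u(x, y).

Substitute the ansatz u = A e^{y} + B \sin{\left(x y \right)} into the left-hand side.
Derivatives of the ansatz:
  u_yy = A e^{y} - B x^{2} \sin{\left(x y \right)}
  u_xy = - B x y \sin{\left(x y \right)} + B \cos{\left(x y \right)}
Term by term:
  2·u_yy = 2 A e^{y} - 2 B x^{2} \sin{\left(x y \right)}
  4·u_xy = - 4 B x y \sin{\left(x y \right)} + 4 B \cos{\left(x y \right)}
So the left-hand side equals
  2 A e^{y} - 2 B x^{2} \sin{\left(x y \right)} - 4 B x y \sin{\left(x y \right)} + 4 B \cos{\left(x y \right)}
This must equal f(x, y) = 6 x^{2} \sin{\left(x y \right)} + 12 x y \sin{\left(x y \right)} + 2 e^{y} - 12 \cos{\left(x y \right)} identically.
Matching coefficients of the independent functions:
  [x^{2} \sin{\left(x y \right)}]:  - 2 B = 6
  [x y \sin{\left(x y \right)}]:  - 4 B = 12
  [e^{y}]:  2 A = 2
  [\cos{\left(x y \right)}]:  4 B = -12
Solving: A = 1, B = -3.
Check against the point condition:
  u(0, 0) = 1  ⟹  A = 1  ✓
Hence u(x, y) = e^{y} - 3 \sin{\left(x y \right)}.

Answer: u(x, y) = e^{y} - 3 \sin{\left(x y \right)}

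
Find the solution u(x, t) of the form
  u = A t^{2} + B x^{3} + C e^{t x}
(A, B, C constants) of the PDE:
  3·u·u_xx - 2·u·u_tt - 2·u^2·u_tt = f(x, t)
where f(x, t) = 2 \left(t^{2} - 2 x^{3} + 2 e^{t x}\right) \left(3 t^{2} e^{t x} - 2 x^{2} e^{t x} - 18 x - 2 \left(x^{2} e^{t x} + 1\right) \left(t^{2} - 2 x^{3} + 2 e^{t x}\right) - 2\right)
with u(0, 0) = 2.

Answer: u(x, t) = t^{2} - 2 x^{3} + 2 e^{t x}

Derivation:
Substitute the ansatz u = A t^{2} + B x^{3} + C e^{t x} into the left-hand side.
Derivatives of the ansatz:
  u_xx = 6 B x + C t^{2} e^{t x}
  u_tt = 2 A + C x^{2} e^{t x}
Term by term:
  3·u·u_xx = 18 A B t^{2} x + 3 A C t^{4} e^{t x} + 18 B^{2} x^{4} + 3 B C t^{2} x^{3} e^{t x} + 18 B C x e^{t x} + 3 C^{2} t^{2} e^{2 t x}
  -2·u·u_tt = - 4 A^{2} t^{2} - 4 A B x^{3} - 2 A C t^{2} x^{2} e^{t x} - 4 A C e^{t x} - 2 B C x^{5} e^{t x} - 2 C^{2} x^{2} e^{2 t x}
  -2·u^2·u_tt = - 4 A^{3} t^{4} - 8 A^{2} B t^{2} x^{3} - 2 A^{2} C t^{4} x^{2} e^{t x} - 8 A^{2} C t^{2} e^{t x} - 4 A B^{2} x^{6} - 4 A B C t^{2} x^{5} e^{t x} - 8 A B C x^{3} e^{t x} - 4 A C^{2} t^{2} x^{2} e^{2 t x} - 4 A C^{2} e^{2 t x} - 2 B^{2} C x^{8} e^{t x} - 4 B C^{2} x^{5} e^{2 t x} - 2 C^{3} x^{2} e^{3 t x}
So the left-hand side equals
  - 4 A^{3} t^{4} - 8 A^{2} B t^{2} x^{3} - 2 A^{2} C t^{4} x^{2} e^{t x} - 8 A^{2} C t^{2} e^{t x} - 4 A^{2} t^{2} - 4 A B^{2} x^{6} - 4 A B C t^{2} x^{5} e^{t x} - 8 A B C x^{3} e^{t x} + 18 A B t^{2} x - 4 A B x^{3} - 4 A C^{2} t^{2} x^{2} e^{2 t x} - 4 A C^{2} e^{2 t x} + 3 A C t^{4} e^{t x} - 2 A C t^{2} x^{2} e^{t x} - 4 A C e^{t x} - 2 B^{2} C x^{8} e^{t x} + 18 B^{2} x^{4} - 4 B C^{2} x^{5} e^{2 t x} + 3 B C t^{2} x^{3} e^{t x} - 2 B C x^{5} e^{t x} + 18 B C x e^{t x} - 2 C^{3} x^{2} e^{3 t x} + 3 C^{2} t^{2} e^{2 t x} - 2 C^{2} x^{2} e^{2 t x}
This must equal f(x, t) identically; expanded, f = - 4 t^{4} x^{2} e^{t x} + 6 t^{4} e^{t x} - 4 t^{4} + 16 t^{2} x^{5} e^{t x} - 12 t^{2} x^{3} e^{t x} + 16 t^{2} x^{3} - 16 t^{2} x^{2} e^{2 t x} - 4 t^{2} x^{2} e^{t x} - 36 t^{2} x + 12 t^{2} e^{2 t x} - 16 t^{2} e^{t x} - 4 t^{2} - 16 x^{8} e^{t x} - 16 x^{6} + 32 x^{5} e^{2 t x} + 8 x^{5} e^{t x} + 72 x^{4} + 32 x^{3} e^{t x} + 8 x^{3} - 16 x^{2} e^{3 t x} - 8 x^{2} e^{2 t x} - 72 x e^{t x} - 16 e^{2 t x} - 8 e^{t x}.
Matching coefficients of the independent functions:
(each divided by its leading coefficient; functions giving the same equation are listed together)
  [t^{2}]:  A^{2} - 1 = 0
  [t^{4}]:  A^{3} - 1 = 0
  [x^{3}, t^{2} x]:  A B + 2 = 0
  [x^{4}]:  B^{2} - 4 = 0
  [x^{6}]:  A B^{2} - 4 = 0
  [t^{2} x^{3}]:  A^{2} B + 2 = 0
  [t^{2} e^{t x}, t^{4} x^{2} e^{t x}]:  A^{2} C - 2 = 0
  [t^{2} e^{2 t x}, x^{2} e^{2 t x}]:  C^{2} - 4 = 0
  [t^{4} e^{t x}, t^{2} x^{2} e^{t x}, e^{t x}]:  A C - 2 = 0
  [x e^{t x}, x^{5} e^{t x}, t^{2} x^{3} e^{t x}]:  B C + 4 = 0
  [x^{2} e^{3 t x}]:  C^{3} - 8 = 0
  [x^{3} e^{t x}, t^{2} x^{5} e^{t x}]:  A B C + 4 = 0
  [x^{5} e^{2 t x}]:  B C^{2} + 8 = 0
  [x^{8} e^{t x}]:  B^{2} C - 8 = 0
  [t^{2} x^{2} e^{2 t x}, e^{2 t x}]:  A C^{2} - 4 = 0
Solving: A = 1, B = -2, C = 2.
Check against the point condition:
  u(0, 0) = 2  ⟹  C = 2  ✓
Hence u(x, t) = t^{2} - 2 x^{3} + 2 e^{t x}.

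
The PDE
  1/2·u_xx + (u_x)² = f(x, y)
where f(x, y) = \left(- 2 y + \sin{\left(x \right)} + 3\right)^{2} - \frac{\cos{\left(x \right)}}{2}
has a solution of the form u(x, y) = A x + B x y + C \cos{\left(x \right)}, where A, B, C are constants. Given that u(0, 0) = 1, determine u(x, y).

Answer: u(x, y) = 2 x y - 3 x + \cos{\left(x \right)}

Derivation:
Substitute the ansatz u = A x + B x y + C \cos{\left(x \right)} into the left-hand side.
Derivatives of the ansatz:
  u_xx = - C \cos{\left(x \right)}
  u_x = A + B y - C \sin{\left(x \right)}
Term by term:
  1/2·u_xx = - \frac{C \cos{\left(x \right)}}{2}
  (u_x)² = A^{2} + 2 A B y - 2 A C \sin{\left(x \right)} + B^{2} y^{2} - 2 B C y \sin{\left(x \right)} + C^{2} \sin^{2}{\left(x \right)}
So the left-hand side equals
  A^{2} + 2 A B y - 2 A C \sin{\left(x \right)} + B^{2} y^{2} - 2 B C y \sin{\left(x \right)} + C^{2} \sin^{2}{\left(x \right)} - \frac{C \cos{\left(x \right)}}{2}
This must equal f(x, y) identically; expanded, f = 4 y^{2} - 4 y \sin{\left(x \right)} - 12 y + \sin^{2}{\left(x \right)} + 6 \sin{\left(x \right)} - \frac{\cos{\left(x \right)}}{2} + 9.
Matching coefficients of the independent functions:
  [constant term]:  A^{2} = 9
  [y]:  2 A B = -12
  [y^{2}]:  B^{2} = 4
  [y \sin{\left(x \right)}]:  - 2 B C = -4
  [\sin{\left(x \right)}]:  - 2 A C = 6
  [\sin^{2}{\left(x \right)}]:  C^{2} = 1
  [\cos{\left(x \right)}]:  - \frac{C}{2} = - \frac{1}{2}
Solving: A = -3, B = 2, C = 1.
Check against the point condition:
  u(0, 0) = 1  ⟹  C = 1  ✓
Hence u(x, y) = 2 x y - 3 x + \cos{\left(x \right)}.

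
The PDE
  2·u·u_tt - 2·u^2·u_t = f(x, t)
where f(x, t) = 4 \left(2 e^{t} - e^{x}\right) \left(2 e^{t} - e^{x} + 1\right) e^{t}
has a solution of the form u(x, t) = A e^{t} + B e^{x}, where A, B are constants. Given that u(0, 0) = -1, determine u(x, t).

Answer: u(x, t) = - 2 e^{t} + e^{x}

Derivation:
Substitute the ansatz u = A e^{t} + B e^{x} into the left-hand side.
Derivatives of the ansatz:
  u_tt = A e^{t}
  u_t = A e^{t}
Term by term:
  2·u·u_tt = 2 A^{2} e^{2 t} + 2 A B e^{t} e^{x}
  -2·u^2·u_t = - 2 A^{3} e^{3 t} - 4 A^{2} B e^{2 t} e^{x} - 2 A B^{2} e^{t} e^{2 x}
So the left-hand side equals
  - 2 A^{3} e^{3 t} - 4 A^{2} B e^{2 t} e^{x} + 2 A^{2} e^{2 t} - 2 A B^{2} e^{t} e^{2 x} + 2 A B e^{t} e^{x}
This must equal f(x, t) identically; expanded, f = 16 e^{3 t} - 16 e^{2 t} e^{x} + 8 e^{2 t} + 4 e^{t} e^{2 x} - 4 e^{t} e^{x}.
Matching coefficients of the independent functions:
  [e^{t} e^{x}]:  2 A B = -4
  [e^{t} e^{2 x}]:  - 2 A B^{2} = 4
  [e^{2 t} e^{x}]:  - 4 A^{2} B = -16
  [e^{2 t}]:  2 A^{2} = 8
  [e^{3 t}]:  - 2 A^{3} = 16
Solving: A = -2, B = 1.
Check against the point condition:
  u(0, 0) = -1  ⟹  A + B = -1  ✓
Hence u(x, t) = - 2 e^{t} + e^{x}.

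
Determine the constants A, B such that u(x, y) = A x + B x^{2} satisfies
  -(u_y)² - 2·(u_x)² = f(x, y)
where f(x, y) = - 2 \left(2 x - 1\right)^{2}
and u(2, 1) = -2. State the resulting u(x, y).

Substitute the ansatz u = A x + B x^{2} into the left-hand side.
Derivatives of the ansatz:
  u_y = 0
  u_x = A + 2 B x
Term by term:
  -(u_y)² = 0
  -2·(u_x)² = - 2 A^{2} - 8 A B x - 8 B^{2} x^{2}
So the left-hand side equals
  - 2 A^{2} - 8 A B x - 8 B^{2} x^{2}
This must equal f(x, y) identically; expanded, f = - 8 x^{2} + 8 x - 2.
Matching coefficients of the independent functions:
  [constant term]:  - 2 A^{2} = -2
  [x]:  - 8 A B = 8
  [x^{2}]:  - 8 B^{2} = -8
These equations allow (A, B) = (-1, 1) or (1, -1).
Impose the point condition(s):
  u(2, 1) = -2  ⟹  2 A + 4 B = -2
Only A = 1, B = -1 satisfies everything.
Hence u(x, y) = - x^{2} + x.

Answer: u(x, y) = - x^{2} + x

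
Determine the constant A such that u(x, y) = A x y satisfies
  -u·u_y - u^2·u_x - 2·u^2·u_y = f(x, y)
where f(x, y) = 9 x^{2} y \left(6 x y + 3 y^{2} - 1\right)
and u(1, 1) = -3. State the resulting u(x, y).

Substitute the ansatz u = A x y into the left-hand side.
Derivatives of the ansatz:
  u_y = A x
  u_x = A y
Term by term:
  -u·u_y = - A^{2} x^{2} y
  -u^2·u_x = - A^{3} x^{2} y^{3}
  -2·u^2·u_y = - 2 A^{3} x^{3} y^{2}
So the left-hand side equals
  - 2 A^{3} x^{3} y^{2} - A^{3} x^{2} y^{3} - A^{2} x^{2} y
This must equal f(x, y) identically; expanded, f = 54 x^{3} y^{2} + 27 x^{2} y^{3} - 9 x^{2} y.
Matching coefficients of the independent functions:
  [x^{2} y]:  - A^{2} = -9
  [x^{2} y^{3}]:  - A^{3} = 27
  [x^{3} y^{2}]:  - 2 A^{3} = 54
Solving: A = -3.
Check against the point condition:
  u(1, 1) = -3  ⟹  A = -3  ✓
Hence u(x, y) = - 3 x y.

Answer: u(x, y) = - 3 x y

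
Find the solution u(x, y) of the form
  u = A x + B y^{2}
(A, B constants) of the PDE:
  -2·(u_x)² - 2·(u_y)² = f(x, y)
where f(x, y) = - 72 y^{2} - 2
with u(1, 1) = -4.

Substitute the ansatz u = A x + B y^{2} into the left-hand side.
Derivatives of the ansatz:
  u_x = A
  u_y = 2 B y
Term by term:
  -2·(u_x)² = - 2 A^{2}
  -2·(u_y)² = - 8 B^{2} y^{2}
So the left-hand side equals
  - 2 A^{2} - 8 B^{2} y^{2}
This must equal f(x, y) = - 72 y^{2} - 2 identically.
Matching coefficients of the independent functions:
  [constant term]:  - 2 A^{2} = -2
  [y^{2}]:  - 8 B^{2} = -72
These equations allow (A, B) = (-1, -3) or (-1, 3) or (1, -3) or (1, 3).
Impose the point condition(s):
  u(1, 1) = -4  ⟹  A + B = -4
Only A = -1, B = -3 satisfies everything.
Hence u(x, y) = - x - 3 y^{2}.

Answer: u(x, y) = - x - 3 y^{2}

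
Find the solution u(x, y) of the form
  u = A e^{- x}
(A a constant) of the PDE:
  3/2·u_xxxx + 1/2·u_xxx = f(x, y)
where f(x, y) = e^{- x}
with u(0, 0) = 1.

Substitute the ansatz u = A e^{- x} into the left-hand side.
Derivatives of the ansatz:
  u_xxxx = A e^{- x}
  u_xxx = - A e^{- x}
Term by term:
  3/2·u_xxxx = \frac{3 A e^{- x}}{2}
  1/2·u_xxx = - \frac{A e^{- x}}{2}
So the left-hand side equals
  A e^{- x}
This must equal f(x, y) = e^{- x} identically.
Matching coefficients of the independent functions:
  [e^{- x}]:  A = 1
Solving: A = 1.
Check against the point condition:
  u(0, 0) = 1  ⟹  A = 1  ✓
Hence u(x, y) = e^{- x}.

Answer: u(x, y) = e^{- x}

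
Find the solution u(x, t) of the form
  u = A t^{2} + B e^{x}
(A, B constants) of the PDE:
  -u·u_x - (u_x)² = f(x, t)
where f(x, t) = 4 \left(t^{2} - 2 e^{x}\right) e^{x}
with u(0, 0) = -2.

Substitute the ansatz u = A t^{2} + B e^{x} into the left-hand side.
Derivatives of the ansatz:
  u_x = B e^{x}
Term by term:
  -u·u_x = - A B t^{2} e^{x} - B^{2} e^{2 x}
  -(u_x)² = - B^{2} e^{2 x}
So the left-hand side equals
  - A B t^{2} e^{x} - 2 B^{2} e^{2 x}
This must equal f(x, t) = 4 \left(t^{2} - 2 e^{x}\right) e^{x} identically.
Matching coefficients of the independent functions:
  [t^{2} e^{x}]:  - A B = 4
  [e^{2 x}]:  - 2 B^{2} = -8
These equations allow (A, B) = (-2, 2) or (2, -2).
Impose the point condition(s):
  u(0, 0) = -2  ⟹  B = -2
Only A = 2, B = -2 satisfies everything.
Hence u(x, t) = 2 t^{2} - 2 e^{x}.

Answer: u(x, t) = 2 t^{2} - 2 e^{x}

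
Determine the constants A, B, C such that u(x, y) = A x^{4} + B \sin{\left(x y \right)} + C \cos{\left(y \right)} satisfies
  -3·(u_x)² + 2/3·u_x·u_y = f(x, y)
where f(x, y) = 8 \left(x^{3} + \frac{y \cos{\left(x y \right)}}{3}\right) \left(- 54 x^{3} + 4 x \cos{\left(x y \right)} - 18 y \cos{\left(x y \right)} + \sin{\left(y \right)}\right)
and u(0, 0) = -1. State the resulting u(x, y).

Substitute the ansatz u = A x^{4} + B \sin{\left(x y \right)} + C \cos{\left(y \right)} into the left-hand side.
Derivatives of the ansatz:
  u_x = 4 A x^{3} + B y \cos{\left(x y \right)}
  u_y = B x \cos{\left(x y \right)} - C \sin{\left(y \right)}
Term by term:
  -3·(u_x)² = - 48 A^{2} x^{6} - 24 A B x^{3} y \cos{\left(x y \right)} - 3 B^{2} y^{2} \cos^{2}{\left(x y \right)}
  2/3·u_x·u_y = \frac{8 A B x^{4} \cos{\left(x y \right)}}{3} - \frac{8 A C x^{3} \sin{\left(y \right)}}{3} + \frac{2 B^{2} x y \cos^{2}{\left(x y \right)}}{3} - \frac{2 B C y \sin{\left(y \right)} \cos{\left(x y \right)}}{3}
So the left-hand side equals
  - 48 A^{2} x^{6} + \frac{8 A B x^{4} \cos{\left(x y \right)}}{3} - 24 A B x^{3} y \cos{\left(x y \right)} - \frac{8 A C x^{3} \sin{\left(y \right)}}{3} + \frac{2 B^{2} x y \cos^{2}{\left(x y \right)}}{3} - 3 B^{2} y^{2} \cos^{2}{\left(x y \right)} - \frac{2 B C y \sin{\left(y \right)} \cos{\left(x y \right)}}{3}
This must equal f(x, y) identically; expanded, f = - 432 x^{6} + 32 x^{4} \cos{\left(x y \right)} - 288 x^{3} y \cos{\left(x y \right)} + 8 x^{3} \sin{\left(y \right)} + \frac{32 x y \cos^{2}{\left(x y \right)}}{3} - 48 y^{2} \cos^{2}{\left(x y \right)} + \frac{8 y \sin{\left(y \right)} \cos{\left(x y \right)}}{3}.
Matching coefficients of the independent functions:
  [x^{6}]:  - 48 A^{2} = -432
  [x^{3} \sin{\left(y \right)}]:  - \frac{8 A C}{3} = 8
  [x^{4} \cos{\left(x y \right)}]:  \frac{8 A B}{3} = 32
  [y^{2} \cos^{2}{\left(x y \right)}]:  - 3 B^{2} = -48
  [x y \cos^{2}{\left(x y \right)}]:  \frac{2 B^{2}}{3} = \frac{32}{3}
  [x^{3} y \cos{\left(x y \right)}]:  - 24 A B = -288
  [y \sin{\left(y \right)} \cos{\left(x y \right)}]:  - \frac{2 B C}{3} = \frac{8}{3}
These equations allow (A, B, C) = (-3, -4, 1) or (3, 4, -1).
Impose the point condition(s):
  u(0, 0) = -1  ⟹  C = -1
Only A = 3, B = 4, C = -1 satisfies everything.
Hence u(x, y) = 3 x^{4} + 4 \sin{\left(x y \right)} - \cos{\left(y \right)}.

Answer: u(x, y) = 3 x^{4} + 4 \sin{\left(x y \right)} - \cos{\left(y \right)}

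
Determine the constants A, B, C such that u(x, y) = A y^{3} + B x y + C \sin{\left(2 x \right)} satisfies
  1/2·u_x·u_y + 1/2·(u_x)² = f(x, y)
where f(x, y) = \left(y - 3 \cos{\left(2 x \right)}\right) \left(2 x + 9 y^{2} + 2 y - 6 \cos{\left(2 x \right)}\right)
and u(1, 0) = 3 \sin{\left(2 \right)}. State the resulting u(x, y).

Substitute the ansatz u = A y^{3} + B x y + C \sin{\left(2 x \right)} into the left-hand side.
Derivatives of the ansatz:
  u_x = B y + 2 C \cos{\left(2 x \right)}
  u_y = 3 A y^{2} + B x
Term by term:
  1/2·u_x·u_y = \frac{3 A B y^{3}}{2} + 3 A C y^{2} \cos{\left(2 x \right)} + \frac{B^{2} x y}{2} + B C x \cos{\left(2 x \right)}
  1/2·(u_x)² = \frac{B^{2} y^{2}}{2} + 2 B C y \cos{\left(2 x \right)} + 2 C^{2} \cos^{2}{\left(2 x \right)}
So the left-hand side equals
  \frac{3 A B y^{3}}{2} + 3 A C y^{2} \cos{\left(2 x \right)} + \frac{B^{2} x y}{2} + \frac{B^{2} y^{2}}{2} + B C x \cos{\left(2 x \right)} + 2 B C y \cos{\left(2 x \right)} + 2 C^{2} \cos^{2}{\left(2 x \right)}
This must equal f(x, y) identically; expanded, f = 2 x y - 6 x \cos{\left(2 x \right)} + 9 y^{3} - 27 y^{2} \cos{\left(2 x \right)} + 2 y^{2} - 12 y \cos{\left(2 x \right)} + 18 \cos^{2}{\left(2 x \right)}.
Matching coefficients of the independent functions:
  [y^{2}, x y]:  \frac{B^{2}}{2} = 2
  [y^{3}]:  \frac{3 A B}{2} = 9
  [x \cos{\left(2 x \right)}]:  B C = -6
  [y \cos{\left(2 x \right)}]:  2 B C = -12
  [y^{2} \cos{\left(2 x \right)}]:  3 A C = -27
  [\cos^{2}{\left(2 x \right)}]:  2 C^{2} = 18
These equations allow (A, B, C) = (-3, -2, 3) or (3, 2, -3).
Impose the point condition(s):
  u(1, 0) = 3 \sin{\left(2 \right)}  ⟹  C \sin{\left(2 \right)} = 3 \sin{\left(2 \right)}
Only A = -3, B = -2, C = 3 satisfies everything.
Hence u(x, y) = - 2 x y - 3 y^{3} + 3 \sin{\left(2 x \right)}.

Answer: u(x, y) = - 2 x y - 3 y^{3} + 3 \sin{\left(2 x \right)}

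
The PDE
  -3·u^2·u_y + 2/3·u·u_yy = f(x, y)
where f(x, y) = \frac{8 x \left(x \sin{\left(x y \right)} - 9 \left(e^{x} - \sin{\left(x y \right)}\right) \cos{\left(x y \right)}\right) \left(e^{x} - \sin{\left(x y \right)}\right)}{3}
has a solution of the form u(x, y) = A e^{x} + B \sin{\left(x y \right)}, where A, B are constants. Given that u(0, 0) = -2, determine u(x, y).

Substitute the ansatz u = A e^{x} + B \sin{\left(x y \right)} into the left-hand side.
Derivatives of the ansatz:
  u_y = B x \cos{\left(x y \right)}
  u_yy = - B x^{2} \sin{\left(x y \right)}
Term by term:
  -3·u^2·u_y = - 3 A^{2} B x e^{2 x} \cos{\left(x y \right)} - 6 A B^{2} x e^{x} \sin{\left(x y \right)} \cos{\left(x y \right)} - 3 B^{3} x \sin^{2}{\left(x y \right)} \cos{\left(x y \right)}
  2/3·u·u_yy = - \frac{2 A B x^{2} e^{x} \sin{\left(x y \right)}}{3} - \frac{2 B^{2} x^{2} \sin^{2}{\left(x y \right)}}{3}
So the left-hand side equals
  - 3 A^{2} B x e^{2 x} \cos{\left(x y \right)} - 6 A B^{2} x e^{x} \sin{\left(x y \right)} \cos{\left(x y \right)} - \frac{2 A B x^{2} e^{x} \sin{\left(x y \right)}}{3} - 3 B^{3} x \sin^{2}{\left(x y \right)} \cos{\left(x y \right)} - \frac{2 B^{2} x^{2} \sin^{2}{\left(x y \right)}}{3}
This must equal f(x, y) identically; expanded, f = \frac{8 x^{2} e^{x} \sin{\left(x y \right)}}{3} - \frac{8 x^{2} \sin^{2}{\left(x y \right)}}{3} - 24 x e^{2 x} \cos{\left(x y \right)} + 48 x e^{x} \sin{\left(x y \right)} \cos{\left(x y \right)} - 24 x \sin^{2}{\left(x y \right)} \cos{\left(x y \right)}.
Matching coefficients of the independent functions:
  [x^{2} \sin^{2}{\left(x y \right)}]:  - \frac{2 B^{2}}{3} = - \frac{8}{3}
  [x e^{2 x} \cos{\left(x y \right)}]:  - 3 A^{2} B = -24
  [x \sin^{2}{\left(x y \right)} \cos{\left(x y \right)}]:  - 3 B^{3} = -24
  [x^{2} e^{x} \sin{\left(x y \right)}]:  - \frac{2 A B}{3} = \frac{8}{3}
  [x e^{x} \sin{\left(x y \right)} \cos{\left(x y \right)}]:  - 6 A B^{2} = 48
Solving: A = -2, B = 2.
Check against the point condition:
  u(0, 0) = -2  ⟹  A = -2  ✓
Hence u(x, y) = - 2 e^{x} + 2 \sin{\left(x y \right)}.

Answer: u(x, y) = - 2 e^{x} + 2 \sin{\left(x y \right)}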